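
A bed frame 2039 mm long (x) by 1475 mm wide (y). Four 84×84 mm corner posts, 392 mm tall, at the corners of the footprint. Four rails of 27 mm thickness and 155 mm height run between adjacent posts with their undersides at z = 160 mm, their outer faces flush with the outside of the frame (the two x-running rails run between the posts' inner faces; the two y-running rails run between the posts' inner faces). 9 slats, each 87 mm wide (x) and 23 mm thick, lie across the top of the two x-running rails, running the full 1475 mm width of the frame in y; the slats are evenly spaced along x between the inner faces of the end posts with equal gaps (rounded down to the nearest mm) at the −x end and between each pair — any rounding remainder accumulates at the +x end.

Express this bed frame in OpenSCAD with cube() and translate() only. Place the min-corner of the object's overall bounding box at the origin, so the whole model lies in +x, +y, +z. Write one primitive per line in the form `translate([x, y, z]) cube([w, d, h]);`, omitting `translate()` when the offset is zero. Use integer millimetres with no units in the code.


cube([84, 84, 392]);
translate([0, 1391, 0]) cube([84, 84, 392]);
translate([1955, 0, 0]) cube([84, 84, 392]);
translate([1955, 1391, 0]) cube([84, 84, 392]);
translate([84, 0, 160]) cube([1871, 27, 155]);
translate([84, 1448, 160]) cube([1871, 27, 155]);
translate([0, 84, 160]) cube([27, 1307, 155]);
translate([2012, 84, 160]) cube([27, 1307, 155]);
translate([192, 0, 315]) cube([87, 1475, 23]);
translate([387, 0, 315]) cube([87, 1475, 23]);
translate([582, 0, 315]) cube([87, 1475, 23]);
translate([777, 0, 315]) cube([87, 1475, 23]);
translate([972, 0, 315]) cube([87, 1475, 23]);
translate([1167, 0, 315]) cube([87, 1475, 23]);
translate([1362, 0, 315]) cube([87, 1475, 23]);
translate([1557, 0, 315]) cube([87, 1475, 23]);
translate([1752, 0, 315]) cube([87, 1475, 23]);


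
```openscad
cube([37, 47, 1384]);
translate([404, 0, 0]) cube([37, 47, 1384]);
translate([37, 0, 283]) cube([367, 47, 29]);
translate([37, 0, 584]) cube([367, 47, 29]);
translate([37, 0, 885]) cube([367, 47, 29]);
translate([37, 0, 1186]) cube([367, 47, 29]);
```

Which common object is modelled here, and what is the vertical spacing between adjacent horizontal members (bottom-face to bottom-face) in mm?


A ladder. The rung spacing is 301 mm.

Two tall 37×47 posts with 4 short bars between them — a ladder. Adjacent rungs sit at z = 283 and z = 584, so the spacing is 584 − 283 = 301 mm.


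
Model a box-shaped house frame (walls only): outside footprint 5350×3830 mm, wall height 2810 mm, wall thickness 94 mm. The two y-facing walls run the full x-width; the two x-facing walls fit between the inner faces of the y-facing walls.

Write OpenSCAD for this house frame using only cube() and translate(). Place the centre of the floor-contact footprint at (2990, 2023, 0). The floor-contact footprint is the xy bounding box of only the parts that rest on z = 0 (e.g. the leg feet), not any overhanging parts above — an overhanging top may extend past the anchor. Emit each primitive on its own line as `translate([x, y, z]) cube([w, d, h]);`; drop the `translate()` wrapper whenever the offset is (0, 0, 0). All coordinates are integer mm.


translate([315, 108, 0]) cube([5350, 94, 2810]);
translate([315, 3844, 0]) cube([5350, 94, 2810]);
translate([315, 202, 0]) cube([94, 3642, 2810]);
translate([5571, 202, 0]) cube([94, 3642, 2810]);


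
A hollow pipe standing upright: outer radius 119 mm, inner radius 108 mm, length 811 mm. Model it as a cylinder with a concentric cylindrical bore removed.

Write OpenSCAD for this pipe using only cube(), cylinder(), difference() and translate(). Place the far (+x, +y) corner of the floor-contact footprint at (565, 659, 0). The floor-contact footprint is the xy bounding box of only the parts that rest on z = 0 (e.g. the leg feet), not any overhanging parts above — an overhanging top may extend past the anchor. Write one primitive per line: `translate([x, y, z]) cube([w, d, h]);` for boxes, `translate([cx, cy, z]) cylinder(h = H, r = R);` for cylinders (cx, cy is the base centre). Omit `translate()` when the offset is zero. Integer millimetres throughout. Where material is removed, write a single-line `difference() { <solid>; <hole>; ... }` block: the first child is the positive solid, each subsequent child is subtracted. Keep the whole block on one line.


difference() { translate([446, 540, 0]) cylinder(h = 811, r = 119); translate([446, 540, 0]) cylinder(h = 811, r = 108); }


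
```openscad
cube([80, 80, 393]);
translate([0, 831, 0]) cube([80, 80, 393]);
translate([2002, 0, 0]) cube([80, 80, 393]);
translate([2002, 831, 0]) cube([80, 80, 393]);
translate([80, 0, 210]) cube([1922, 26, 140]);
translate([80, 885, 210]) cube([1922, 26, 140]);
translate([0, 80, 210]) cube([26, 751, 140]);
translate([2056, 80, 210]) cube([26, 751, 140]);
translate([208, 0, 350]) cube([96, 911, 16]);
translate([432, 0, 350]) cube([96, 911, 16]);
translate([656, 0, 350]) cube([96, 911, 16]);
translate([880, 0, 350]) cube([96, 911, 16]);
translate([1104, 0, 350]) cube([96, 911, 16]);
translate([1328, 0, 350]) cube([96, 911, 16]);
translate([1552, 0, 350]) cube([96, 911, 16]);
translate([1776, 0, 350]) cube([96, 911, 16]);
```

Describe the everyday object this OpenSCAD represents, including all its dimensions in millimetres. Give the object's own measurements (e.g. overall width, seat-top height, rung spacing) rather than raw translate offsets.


A bed frame 2082 mm long (x) by 911 mm wide (y). Four 80×80 mm corner posts, 393 mm tall, at the corners of the footprint. Four rails of 26 mm thickness and 140 mm height run between adjacent posts with their undersides at z = 210 mm, their outer faces flush with the outside of the frame (the two x-running rails run between the posts' inner faces; the two y-running rails run between the posts' inner faces). 8 slats, each 96 mm wide (x) and 16 mm thick, lie across the top of the two x-running rails, running the full 911 mm width of the frame in y; along x they sit between the end posts with a 128 mm gap after the −x posts and between neighbouring slats, leaving 130 mm before the +x posts.


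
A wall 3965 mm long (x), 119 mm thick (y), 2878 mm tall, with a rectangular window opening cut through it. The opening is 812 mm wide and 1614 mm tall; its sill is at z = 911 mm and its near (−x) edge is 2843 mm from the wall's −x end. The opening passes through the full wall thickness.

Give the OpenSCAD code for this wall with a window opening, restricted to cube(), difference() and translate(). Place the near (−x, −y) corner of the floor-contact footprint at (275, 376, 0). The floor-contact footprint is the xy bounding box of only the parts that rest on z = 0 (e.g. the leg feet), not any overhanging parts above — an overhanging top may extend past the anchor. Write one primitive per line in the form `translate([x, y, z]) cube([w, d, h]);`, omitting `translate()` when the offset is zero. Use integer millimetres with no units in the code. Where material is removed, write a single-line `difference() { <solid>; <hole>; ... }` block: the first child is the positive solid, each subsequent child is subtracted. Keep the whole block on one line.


difference() { translate([275, 376, 0]) cube([3965, 119, 2878]); translate([3118, 376, 911]) cube([812, 119, 1614]); }


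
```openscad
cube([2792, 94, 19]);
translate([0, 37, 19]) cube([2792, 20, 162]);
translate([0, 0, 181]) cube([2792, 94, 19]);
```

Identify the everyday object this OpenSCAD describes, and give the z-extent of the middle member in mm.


An I-beam. The web height is 162 mm.

Two wide flanges with a thin centred web — an I-beam. Overall 200 mm minus two 19 mm flanges gives a web of 200 − 2·19 = 162 mm.


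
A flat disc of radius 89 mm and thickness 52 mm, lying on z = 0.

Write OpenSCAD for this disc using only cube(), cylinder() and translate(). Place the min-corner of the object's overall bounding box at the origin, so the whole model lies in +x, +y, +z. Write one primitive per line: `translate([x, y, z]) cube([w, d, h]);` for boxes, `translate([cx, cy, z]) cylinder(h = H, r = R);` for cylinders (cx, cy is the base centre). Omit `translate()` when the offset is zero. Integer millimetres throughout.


translate([89, 89, 0]) cylinder(h = 52, r = 89);


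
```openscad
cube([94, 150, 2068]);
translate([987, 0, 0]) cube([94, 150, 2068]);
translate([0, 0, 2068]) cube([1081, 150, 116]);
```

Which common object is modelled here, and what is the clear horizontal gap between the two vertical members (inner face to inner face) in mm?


A door frame. The clear opening width is 893 mm.

Two 2068 mm tall posts with a header on top — a door frame. The left jamb is 94 mm wide at x = 0; the right jamb starts at x = 987. The clear opening is 987 − 94 = 893 mm.


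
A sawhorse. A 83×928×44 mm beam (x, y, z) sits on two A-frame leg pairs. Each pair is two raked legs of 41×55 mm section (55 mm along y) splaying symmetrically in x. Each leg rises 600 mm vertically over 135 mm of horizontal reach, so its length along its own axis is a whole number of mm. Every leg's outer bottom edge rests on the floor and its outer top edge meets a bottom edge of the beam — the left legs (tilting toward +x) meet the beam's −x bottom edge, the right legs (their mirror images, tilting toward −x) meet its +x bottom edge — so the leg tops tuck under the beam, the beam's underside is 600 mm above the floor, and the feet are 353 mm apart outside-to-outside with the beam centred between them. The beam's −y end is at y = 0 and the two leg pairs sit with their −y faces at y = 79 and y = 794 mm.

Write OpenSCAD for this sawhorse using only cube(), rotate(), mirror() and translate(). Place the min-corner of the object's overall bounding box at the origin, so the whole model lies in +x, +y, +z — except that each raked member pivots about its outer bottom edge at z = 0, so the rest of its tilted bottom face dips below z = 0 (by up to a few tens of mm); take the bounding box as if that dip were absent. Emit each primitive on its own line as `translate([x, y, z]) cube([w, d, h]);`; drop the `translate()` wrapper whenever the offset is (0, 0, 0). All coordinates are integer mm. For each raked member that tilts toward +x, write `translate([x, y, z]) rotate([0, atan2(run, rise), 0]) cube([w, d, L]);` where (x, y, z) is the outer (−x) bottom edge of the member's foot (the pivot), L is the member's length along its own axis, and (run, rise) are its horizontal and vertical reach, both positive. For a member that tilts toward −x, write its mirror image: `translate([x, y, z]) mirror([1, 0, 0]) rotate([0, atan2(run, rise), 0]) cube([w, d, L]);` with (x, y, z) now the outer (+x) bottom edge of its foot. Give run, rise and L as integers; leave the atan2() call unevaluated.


translate([135, 0, 600]) cube([83, 928, 44]);
translate([0, 79, 0]) rotate([0, atan2(135, 600), 0]) cube([41, 55, 615]);
translate([353, 79, 0]) mirror([1, 0, 0]) rotate([0, atan2(135, 600), 0]) cube([41, 55, 615]);
translate([0, 794, 0]) rotate([0, atan2(135, 600), 0]) cube([41, 55, 615]);
translate([353, 794, 0]) mirror([1, 0, 0]) rotate([0, atan2(135, 600), 0]) cube([41, 55, 615]);


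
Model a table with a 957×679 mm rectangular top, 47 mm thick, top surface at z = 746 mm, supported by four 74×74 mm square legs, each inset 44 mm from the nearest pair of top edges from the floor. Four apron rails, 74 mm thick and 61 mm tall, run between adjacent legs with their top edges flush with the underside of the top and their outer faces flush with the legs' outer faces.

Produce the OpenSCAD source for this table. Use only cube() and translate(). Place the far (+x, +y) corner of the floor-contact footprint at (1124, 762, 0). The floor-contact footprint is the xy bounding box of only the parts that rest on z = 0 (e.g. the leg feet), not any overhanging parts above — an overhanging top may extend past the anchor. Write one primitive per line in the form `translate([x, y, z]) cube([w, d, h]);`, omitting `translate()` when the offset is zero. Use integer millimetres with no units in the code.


translate([211, 127, 699]) cube([957, 679, 47]);
translate([255, 171, 0]) cube([74, 74, 699]);
translate([1050, 171, 0]) cube([74, 74, 699]);
translate([255, 688, 0]) cube([74, 74, 699]);
translate([1050, 688, 0]) cube([74, 74, 699]);
translate([329, 171, 638]) cube([721, 74, 61]);
translate([329, 688, 638]) cube([721, 74, 61]);
translate([255, 245, 638]) cube([74, 443, 61]);
translate([1050, 245, 638]) cube([74, 443, 61]);


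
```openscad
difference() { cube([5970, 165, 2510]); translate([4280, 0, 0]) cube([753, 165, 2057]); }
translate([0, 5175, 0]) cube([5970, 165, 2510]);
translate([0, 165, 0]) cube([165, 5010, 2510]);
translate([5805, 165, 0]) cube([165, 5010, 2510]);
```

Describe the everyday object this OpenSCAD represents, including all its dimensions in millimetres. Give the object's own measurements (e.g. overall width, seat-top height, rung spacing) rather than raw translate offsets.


A single room: four walls, each 2510 mm tall and 165 mm thick, enclosing an outside footprint 5970×5340 mm (x × y), no floor or roof. The front and back walls (−y and +y sides) run the full x-width; the side walls fit between their inner faces. A door opening 753 mm wide and 2057 mm tall is cut through the front wall from the floor up, its −x edge 4280 mm from the wall's −x end.


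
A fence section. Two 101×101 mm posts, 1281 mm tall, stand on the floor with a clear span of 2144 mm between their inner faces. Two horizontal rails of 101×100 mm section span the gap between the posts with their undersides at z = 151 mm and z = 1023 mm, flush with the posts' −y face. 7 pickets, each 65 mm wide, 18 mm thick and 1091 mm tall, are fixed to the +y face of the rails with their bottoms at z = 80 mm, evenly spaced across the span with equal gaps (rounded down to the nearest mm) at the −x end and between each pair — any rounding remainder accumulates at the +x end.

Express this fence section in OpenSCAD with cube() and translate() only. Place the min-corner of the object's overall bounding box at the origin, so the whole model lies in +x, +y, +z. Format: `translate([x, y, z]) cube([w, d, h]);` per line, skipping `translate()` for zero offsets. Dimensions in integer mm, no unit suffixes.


cube([101, 101, 1281]);
translate([2245, 0, 0]) cube([101, 101, 1281]);
translate([101, 0, 151]) cube([2144, 101, 100]);
translate([101, 0, 1023]) cube([2144, 101, 100]);
translate([312, 101, 80]) cube([65, 18, 1091]);
translate([588, 101, 80]) cube([65, 18, 1091]);
translate([864, 101, 80]) cube([65, 18, 1091]);
translate([1140, 101, 80]) cube([65, 18, 1091]);
translate([1416, 101, 80]) cube([65, 18, 1091]);
translate([1692, 101, 80]) cube([65, 18, 1091]);
translate([1968, 101, 80]) cube([65, 18, 1091]);


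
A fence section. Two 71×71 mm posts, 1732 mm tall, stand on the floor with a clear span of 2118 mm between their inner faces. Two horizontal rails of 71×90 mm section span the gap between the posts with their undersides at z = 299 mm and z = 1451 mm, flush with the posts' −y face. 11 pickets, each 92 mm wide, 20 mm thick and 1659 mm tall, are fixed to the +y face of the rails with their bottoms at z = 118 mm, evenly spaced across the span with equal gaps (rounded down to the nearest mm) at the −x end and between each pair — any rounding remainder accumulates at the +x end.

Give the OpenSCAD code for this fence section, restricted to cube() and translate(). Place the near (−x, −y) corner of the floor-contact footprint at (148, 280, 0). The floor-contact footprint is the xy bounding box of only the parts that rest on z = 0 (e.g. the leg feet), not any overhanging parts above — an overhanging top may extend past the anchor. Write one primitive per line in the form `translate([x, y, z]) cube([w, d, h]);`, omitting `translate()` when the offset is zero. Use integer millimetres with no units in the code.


translate([148, 280, 0]) cube([71, 71, 1732]);
translate([2337, 280, 0]) cube([71, 71, 1732]);
translate([219, 280, 299]) cube([2118, 71, 90]);
translate([219, 280, 1451]) cube([2118, 71, 90]);
translate([311, 351, 118]) cube([92, 20, 1659]);
translate([495, 351, 118]) cube([92, 20, 1659]);
translate([679, 351, 118]) cube([92, 20, 1659]);
translate([863, 351, 118]) cube([92, 20, 1659]);
translate([1047, 351, 118]) cube([92, 20, 1659]);
translate([1231, 351, 118]) cube([92, 20, 1659]);
translate([1415, 351, 118]) cube([92, 20, 1659]);
translate([1599, 351, 118]) cube([92, 20, 1659]);
translate([1783, 351, 118]) cube([92, 20, 1659]);
translate([1967, 351, 118]) cube([92, 20, 1659]);
translate([2151, 351, 118]) cube([92, 20, 1659]);


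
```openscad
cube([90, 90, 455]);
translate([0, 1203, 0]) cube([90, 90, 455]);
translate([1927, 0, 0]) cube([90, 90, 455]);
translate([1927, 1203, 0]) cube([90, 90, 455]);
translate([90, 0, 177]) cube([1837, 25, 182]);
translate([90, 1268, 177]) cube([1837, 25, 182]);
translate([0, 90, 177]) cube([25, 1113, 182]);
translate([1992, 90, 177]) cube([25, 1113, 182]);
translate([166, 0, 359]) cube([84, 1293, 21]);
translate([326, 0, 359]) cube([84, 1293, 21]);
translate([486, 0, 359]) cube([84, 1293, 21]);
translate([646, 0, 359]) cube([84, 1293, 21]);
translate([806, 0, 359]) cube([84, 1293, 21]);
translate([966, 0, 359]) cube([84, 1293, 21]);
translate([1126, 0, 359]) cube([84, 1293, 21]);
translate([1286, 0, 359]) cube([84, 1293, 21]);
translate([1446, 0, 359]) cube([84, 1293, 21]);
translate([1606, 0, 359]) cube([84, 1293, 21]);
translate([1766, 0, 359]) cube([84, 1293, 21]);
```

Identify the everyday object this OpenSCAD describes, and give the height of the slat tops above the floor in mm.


A bed frame. The slat-top height is 380 mm.

Four posts, four rails, and a row of slats — a bed frame. Slats sit on the rails at z = 177 + 182 = 359; with slat thickness 21, the top is 380 mm.


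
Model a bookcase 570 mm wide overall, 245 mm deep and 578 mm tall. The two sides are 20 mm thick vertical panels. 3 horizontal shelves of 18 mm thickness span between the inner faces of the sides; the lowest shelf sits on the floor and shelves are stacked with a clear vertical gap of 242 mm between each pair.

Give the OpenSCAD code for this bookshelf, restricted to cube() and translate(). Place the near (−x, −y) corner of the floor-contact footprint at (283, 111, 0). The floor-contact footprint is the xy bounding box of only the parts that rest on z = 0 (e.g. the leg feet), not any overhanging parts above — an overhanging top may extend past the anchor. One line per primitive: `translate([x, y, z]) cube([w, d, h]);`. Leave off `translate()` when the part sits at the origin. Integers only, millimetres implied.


translate([283, 111, 0]) cube([20, 245, 578]);
translate([833, 111, 0]) cube([20, 245, 578]);
translate([303, 111, 0]) cube([530, 245, 18]);
translate([303, 111, 260]) cube([530, 245, 18]);
translate([303, 111, 520]) cube([530, 245, 18]);


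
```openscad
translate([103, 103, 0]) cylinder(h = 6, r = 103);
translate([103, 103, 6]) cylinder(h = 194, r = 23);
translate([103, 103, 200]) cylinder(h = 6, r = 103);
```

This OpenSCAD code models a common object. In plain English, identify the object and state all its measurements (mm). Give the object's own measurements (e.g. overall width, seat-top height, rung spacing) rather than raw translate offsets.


A spool: two coaxial disc flanges of radius 103 mm and thickness 6 mm, joined by a core cylinder of radius 23 mm and height 194 mm. The lower flange rests on z = 0 and the three cylinders share a vertical axis.


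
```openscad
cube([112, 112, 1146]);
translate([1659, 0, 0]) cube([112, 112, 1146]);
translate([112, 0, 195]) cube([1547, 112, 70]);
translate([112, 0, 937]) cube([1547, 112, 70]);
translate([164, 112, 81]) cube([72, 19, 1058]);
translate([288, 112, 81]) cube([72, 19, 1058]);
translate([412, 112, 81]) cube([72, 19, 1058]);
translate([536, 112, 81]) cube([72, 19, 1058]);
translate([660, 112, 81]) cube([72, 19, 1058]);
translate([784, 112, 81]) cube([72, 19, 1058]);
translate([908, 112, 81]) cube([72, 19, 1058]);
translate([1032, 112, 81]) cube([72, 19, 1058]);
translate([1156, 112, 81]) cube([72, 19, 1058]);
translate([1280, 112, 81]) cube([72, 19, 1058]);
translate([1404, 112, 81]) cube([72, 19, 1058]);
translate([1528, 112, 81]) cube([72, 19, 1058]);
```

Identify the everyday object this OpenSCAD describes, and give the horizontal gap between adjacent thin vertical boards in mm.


A fence section. The picket gap is 52 mm.

Two posts, two rails, 12 pickets — a fence section. Span 1547 mm holds 12 pickets of 72 mm with 13 equal gaps: ⌊(1547 − 12·72) / 13⌋ = 52 mm.


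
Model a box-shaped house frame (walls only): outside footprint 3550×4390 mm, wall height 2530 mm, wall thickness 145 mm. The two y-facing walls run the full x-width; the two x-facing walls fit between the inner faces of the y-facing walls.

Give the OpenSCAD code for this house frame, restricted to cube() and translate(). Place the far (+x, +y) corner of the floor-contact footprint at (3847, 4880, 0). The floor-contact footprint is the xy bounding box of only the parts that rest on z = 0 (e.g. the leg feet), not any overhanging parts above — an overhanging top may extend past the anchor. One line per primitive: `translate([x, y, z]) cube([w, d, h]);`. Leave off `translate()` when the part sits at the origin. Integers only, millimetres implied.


translate([297, 490, 0]) cube([3550, 145, 2530]);
translate([297, 4735, 0]) cube([3550, 145, 2530]);
translate([297, 635, 0]) cube([145, 4100, 2530]);
translate([3702, 635, 0]) cube([145, 4100, 2530]);


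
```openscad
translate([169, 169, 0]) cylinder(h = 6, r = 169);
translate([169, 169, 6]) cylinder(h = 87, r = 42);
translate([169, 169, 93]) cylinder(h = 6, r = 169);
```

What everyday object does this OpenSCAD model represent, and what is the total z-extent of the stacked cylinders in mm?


A spool. The overall height is 99 mm.

Three coaxial cylinders, large–small–large — a spool. Two 6 mm flanges and a 87 mm core give 6 + 87 + 6 = 99 mm.


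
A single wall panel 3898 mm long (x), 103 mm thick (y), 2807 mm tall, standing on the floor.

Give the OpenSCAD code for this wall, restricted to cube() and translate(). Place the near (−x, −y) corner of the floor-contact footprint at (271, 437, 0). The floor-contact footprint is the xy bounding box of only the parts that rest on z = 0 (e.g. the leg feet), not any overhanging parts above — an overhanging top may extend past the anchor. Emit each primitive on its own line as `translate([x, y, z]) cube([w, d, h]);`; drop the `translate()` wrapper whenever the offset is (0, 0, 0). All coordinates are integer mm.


translate([271, 437, 0]) cube([3898, 103, 2807]);


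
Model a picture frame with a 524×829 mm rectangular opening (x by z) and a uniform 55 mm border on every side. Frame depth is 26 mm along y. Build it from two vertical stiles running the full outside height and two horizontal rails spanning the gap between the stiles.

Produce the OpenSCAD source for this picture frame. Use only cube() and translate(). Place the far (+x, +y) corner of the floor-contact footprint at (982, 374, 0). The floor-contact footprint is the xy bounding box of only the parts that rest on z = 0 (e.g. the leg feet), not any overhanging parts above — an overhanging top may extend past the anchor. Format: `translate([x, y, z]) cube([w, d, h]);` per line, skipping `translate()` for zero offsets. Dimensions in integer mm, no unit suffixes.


translate([348, 348, 0]) cube([55, 26, 939]);
translate([927, 348, 0]) cube([55, 26, 939]);
translate([403, 348, 0]) cube([524, 26, 55]);
translate([403, 348, 884]) cube([524, 26, 55]);


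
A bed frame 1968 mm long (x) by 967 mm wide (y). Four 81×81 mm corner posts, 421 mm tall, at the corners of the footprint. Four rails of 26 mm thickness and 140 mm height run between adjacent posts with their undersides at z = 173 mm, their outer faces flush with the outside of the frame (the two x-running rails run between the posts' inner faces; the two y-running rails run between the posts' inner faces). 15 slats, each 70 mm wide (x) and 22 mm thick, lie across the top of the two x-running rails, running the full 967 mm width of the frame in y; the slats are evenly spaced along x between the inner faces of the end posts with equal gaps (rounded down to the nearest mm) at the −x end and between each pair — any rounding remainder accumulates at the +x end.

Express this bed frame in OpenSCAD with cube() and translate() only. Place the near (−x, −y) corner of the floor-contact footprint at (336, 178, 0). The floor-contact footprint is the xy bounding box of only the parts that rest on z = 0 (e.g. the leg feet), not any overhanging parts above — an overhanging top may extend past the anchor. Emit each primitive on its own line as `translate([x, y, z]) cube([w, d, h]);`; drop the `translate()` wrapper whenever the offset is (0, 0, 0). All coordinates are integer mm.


// slat z = rail_z + rail_h = 173 + 140 = 313
// slat gap = ⌊(1806 − 15·70) / 16⌋ = 47
translate([336, 178, 0]) cube([81, 81, 421]);
translate([336, 1064, 0]) cube([81, 81, 421]);
translate([2223, 178, 0]) cube([81, 81, 421]);
translate([2223, 1064, 0]) cube([81, 81, 421]);
translate([417, 178, 173]) cube([1806, 26, 140]);
translate([417, 1119, 173]) cube([1806, 26, 140]);
translate([336, 259, 173]) cube([26, 805, 140]);
translate([2278, 259, 173]) cube([26, 805, 140]);
translate([464, 178, 313]) cube([70, 967, 22]);
translate([581, 178, 313]) cube([70, 967, 22]);
translate([698, 178, 313]) cube([70, 967, 22]);
translate([815, 178, 313]) cube([70, 967, 22]);
translate([932, 178, 313]) cube([70, 967, 22]);
translate([1049, 178, 313]) cube([70, 967, 22]);
translate([1166, 178, 313]) cube([70, 967, 22]);
translate([1283, 178, 313]) cube([70, 967, 22]);
translate([1400, 178, 313]) cube([70, 967, 22]);
translate([1517, 178, 313]) cube([70, 967, 22]);
translate([1634, 178, 313]) cube([70, 967, 22]);
translate([1751, 178, 313]) cube([70, 967, 22]);
translate([1868, 178, 313]) cube([70, 967, 22]);
translate([1985, 178, 313]) cube([70, 967, 22]);
translate([2102, 178, 313]) cube([70, 967, 22]);


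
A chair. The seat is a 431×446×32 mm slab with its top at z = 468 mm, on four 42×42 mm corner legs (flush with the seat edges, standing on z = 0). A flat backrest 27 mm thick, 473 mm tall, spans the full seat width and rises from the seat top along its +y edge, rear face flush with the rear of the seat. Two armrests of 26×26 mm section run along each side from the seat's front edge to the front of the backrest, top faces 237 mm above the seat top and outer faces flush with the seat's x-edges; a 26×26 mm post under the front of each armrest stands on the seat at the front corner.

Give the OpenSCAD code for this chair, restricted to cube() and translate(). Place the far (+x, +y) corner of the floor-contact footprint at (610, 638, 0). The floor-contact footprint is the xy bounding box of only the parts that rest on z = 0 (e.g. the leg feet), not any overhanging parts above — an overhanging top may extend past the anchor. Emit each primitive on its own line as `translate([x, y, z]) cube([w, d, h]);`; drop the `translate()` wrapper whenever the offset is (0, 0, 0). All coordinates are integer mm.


// leg_h = 468 - 32 = 436
// arm post h = 237 - 26 = 211
translate([179, 192, 436]) cube([431, 446, 32]);
translate([179, 192, 0]) cube([42, 42, 436]);
translate([568, 192, 0]) cube([42, 42, 436]);
translate([179, 596, 0]) cube([42, 42, 436]);
translate([568, 596, 0]) cube([42, 42, 436]);
translate([179, 611, 468]) cube([431, 27, 473]);
translate([179, 192, 679]) cube([26, 419, 26]);
translate([584, 192, 679]) cube([26, 419, 26]);
translate([179, 192, 468]) cube([26, 26, 211]);
translate([584, 192, 468]) cube([26, 26, 211]);


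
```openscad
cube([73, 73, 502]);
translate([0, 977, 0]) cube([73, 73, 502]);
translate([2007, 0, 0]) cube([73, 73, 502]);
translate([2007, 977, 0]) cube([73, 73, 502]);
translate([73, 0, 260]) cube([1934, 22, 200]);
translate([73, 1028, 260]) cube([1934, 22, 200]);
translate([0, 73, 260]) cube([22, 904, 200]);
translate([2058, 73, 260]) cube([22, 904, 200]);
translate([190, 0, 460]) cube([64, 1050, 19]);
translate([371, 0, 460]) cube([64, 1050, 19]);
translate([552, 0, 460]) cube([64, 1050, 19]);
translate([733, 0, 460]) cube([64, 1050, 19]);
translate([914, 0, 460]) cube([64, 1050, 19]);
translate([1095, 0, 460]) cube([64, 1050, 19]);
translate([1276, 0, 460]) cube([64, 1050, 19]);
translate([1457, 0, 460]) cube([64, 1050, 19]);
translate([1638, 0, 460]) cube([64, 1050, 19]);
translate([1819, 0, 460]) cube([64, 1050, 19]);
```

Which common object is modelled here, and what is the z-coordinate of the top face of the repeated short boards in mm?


A bed frame. The slat-top height is 479 mm.

Four posts, four rails, and a row of slats — a bed frame. Slats sit on the rails at z = 260 + 200 = 460; with slat thickness 19, the top is 479 mm.


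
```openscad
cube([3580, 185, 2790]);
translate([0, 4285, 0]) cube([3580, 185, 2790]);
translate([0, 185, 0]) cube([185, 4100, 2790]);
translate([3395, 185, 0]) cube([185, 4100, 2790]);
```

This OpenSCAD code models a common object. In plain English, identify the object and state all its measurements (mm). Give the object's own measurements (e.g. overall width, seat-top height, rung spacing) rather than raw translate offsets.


The wall frame of a small rectangular building: four walls, each 2790 mm tall and 185 mm thick, enclosing a footprint 3580 mm (x) by 4470 mm (y) outside-to-outside, with no floor or roof. The front and back walls (the −y and +y sides) span the full width; the two side walls fit between them.


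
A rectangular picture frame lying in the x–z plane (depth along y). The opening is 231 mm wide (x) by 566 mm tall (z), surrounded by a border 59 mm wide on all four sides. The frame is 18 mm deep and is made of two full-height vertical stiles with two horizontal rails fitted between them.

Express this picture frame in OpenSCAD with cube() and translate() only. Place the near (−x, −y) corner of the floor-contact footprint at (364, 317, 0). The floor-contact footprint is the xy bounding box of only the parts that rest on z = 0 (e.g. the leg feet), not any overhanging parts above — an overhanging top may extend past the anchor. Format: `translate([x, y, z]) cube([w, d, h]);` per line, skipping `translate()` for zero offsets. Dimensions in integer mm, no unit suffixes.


translate([364, 317, 0]) cube([59, 18, 684]);
translate([654, 317, 0]) cube([59, 18, 684]);
translate([423, 317, 0]) cube([231, 18, 59]);
translate([423, 317, 625]) cube([231, 18, 59]);


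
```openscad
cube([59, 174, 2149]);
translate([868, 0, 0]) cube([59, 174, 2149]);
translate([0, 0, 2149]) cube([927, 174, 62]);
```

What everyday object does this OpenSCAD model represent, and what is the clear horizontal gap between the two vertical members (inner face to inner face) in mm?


A door frame. The clear opening width is 809 mm.

Two 2149 mm tall posts with a header on top — a door frame. The left jamb is 59 mm wide at x = 0; the right jamb starts at x = 868. The clear opening is 868 − 59 = 809 mm.


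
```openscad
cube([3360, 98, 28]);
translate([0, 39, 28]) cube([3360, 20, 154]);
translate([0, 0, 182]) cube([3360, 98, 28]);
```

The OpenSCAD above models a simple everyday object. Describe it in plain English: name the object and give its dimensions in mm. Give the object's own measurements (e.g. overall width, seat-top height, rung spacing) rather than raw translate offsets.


An I-beam lying along x, 3360 mm long. Overall section height 210 mm. Two flanges 98 mm wide (y) and 28 mm thick, one on the floor and one at the top; a web 20 mm thick runs between them, centred on the flange width.


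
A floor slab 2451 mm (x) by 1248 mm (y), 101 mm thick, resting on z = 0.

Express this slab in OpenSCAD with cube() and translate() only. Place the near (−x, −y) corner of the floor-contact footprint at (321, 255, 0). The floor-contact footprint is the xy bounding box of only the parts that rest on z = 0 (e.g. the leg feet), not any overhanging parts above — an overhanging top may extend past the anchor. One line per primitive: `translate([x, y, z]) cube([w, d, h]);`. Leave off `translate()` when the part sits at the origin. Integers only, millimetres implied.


translate([321, 255, 0]) cube([2451, 1248, 101]);


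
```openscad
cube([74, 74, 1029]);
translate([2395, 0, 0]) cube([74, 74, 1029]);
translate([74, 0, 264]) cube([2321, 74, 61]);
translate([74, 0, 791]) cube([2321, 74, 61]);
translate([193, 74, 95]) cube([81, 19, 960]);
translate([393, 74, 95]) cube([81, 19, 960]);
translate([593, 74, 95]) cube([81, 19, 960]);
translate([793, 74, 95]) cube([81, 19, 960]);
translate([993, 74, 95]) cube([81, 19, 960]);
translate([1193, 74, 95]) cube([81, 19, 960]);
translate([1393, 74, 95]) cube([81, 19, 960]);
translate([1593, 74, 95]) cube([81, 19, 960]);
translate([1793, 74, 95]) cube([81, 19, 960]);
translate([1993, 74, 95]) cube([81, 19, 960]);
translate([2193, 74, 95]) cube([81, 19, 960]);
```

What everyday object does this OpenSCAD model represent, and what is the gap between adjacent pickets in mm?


A fence section. The picket gap is 119 mm.

Two posts, two rails, 11 pickets — a fence section. Span 2321 mm holds 11 pickets of 81 mm with 12 equal gaps: ⌊(2321 − 11·81) / 12⌋ = 119 mm.


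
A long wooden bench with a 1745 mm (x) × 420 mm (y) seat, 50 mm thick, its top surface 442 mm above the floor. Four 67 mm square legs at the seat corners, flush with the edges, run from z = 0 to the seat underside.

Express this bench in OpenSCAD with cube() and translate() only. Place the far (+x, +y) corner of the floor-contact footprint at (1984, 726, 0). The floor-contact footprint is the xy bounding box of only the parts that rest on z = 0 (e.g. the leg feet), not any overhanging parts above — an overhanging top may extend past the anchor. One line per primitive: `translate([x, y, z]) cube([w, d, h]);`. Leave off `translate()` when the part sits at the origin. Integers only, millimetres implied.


translate([239, 306, 392]) cube([1745, 420, 50]);
translate([239, 306, 0]) cube([67, 67, 392]);
translate([239, 659, 0]) cube([67, 67, 392]);
translate([1917, 306, 0]) cube([67, 67, 392]);
translate([1917, 659, 0]) cube([67, 67, 392]);


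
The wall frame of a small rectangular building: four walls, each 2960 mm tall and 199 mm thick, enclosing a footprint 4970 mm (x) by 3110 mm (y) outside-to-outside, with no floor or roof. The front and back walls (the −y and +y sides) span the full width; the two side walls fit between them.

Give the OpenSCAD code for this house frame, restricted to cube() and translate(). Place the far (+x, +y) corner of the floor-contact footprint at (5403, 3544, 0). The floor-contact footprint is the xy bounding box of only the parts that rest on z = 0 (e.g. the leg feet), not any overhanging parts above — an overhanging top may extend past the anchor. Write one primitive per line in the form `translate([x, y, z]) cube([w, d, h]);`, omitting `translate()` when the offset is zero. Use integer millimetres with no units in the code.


translate([433, 434, 0]) cube([4970, 199, 2960]);
translate([433, 3345, 0]) cube([4970, 199, 2960]);
translate([433, 633, 0]) cube([199, 2712, 2960]);
translate([5204, 633, 0]) cube([199, 2712, 2960]);


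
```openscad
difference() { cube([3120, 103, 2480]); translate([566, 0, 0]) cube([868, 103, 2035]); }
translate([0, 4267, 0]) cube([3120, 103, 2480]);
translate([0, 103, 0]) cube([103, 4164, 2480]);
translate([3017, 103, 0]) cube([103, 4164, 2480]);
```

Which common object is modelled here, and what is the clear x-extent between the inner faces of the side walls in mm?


A single room. The interior width is 2914 mm.

Four walls enclosing a rectangle with a door in the front wall — a room. Outside width 3120 minus two 103 mm walls gives 2914 mm.


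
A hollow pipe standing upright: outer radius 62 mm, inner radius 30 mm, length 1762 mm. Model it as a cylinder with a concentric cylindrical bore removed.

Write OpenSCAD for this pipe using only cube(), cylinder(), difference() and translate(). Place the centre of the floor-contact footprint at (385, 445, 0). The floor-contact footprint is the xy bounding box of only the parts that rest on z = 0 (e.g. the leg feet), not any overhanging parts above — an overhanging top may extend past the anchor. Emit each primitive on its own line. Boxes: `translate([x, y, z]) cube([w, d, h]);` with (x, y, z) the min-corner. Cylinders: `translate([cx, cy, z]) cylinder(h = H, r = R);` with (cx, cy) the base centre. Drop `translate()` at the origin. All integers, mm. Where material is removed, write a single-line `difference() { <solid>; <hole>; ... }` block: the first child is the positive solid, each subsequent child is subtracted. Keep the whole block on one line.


difference() { translate([385, 445, 0]) cylinder(h = 1762, r = 62); translate([385, 445, 0]) cylinder(h = 1762, r = 30); }


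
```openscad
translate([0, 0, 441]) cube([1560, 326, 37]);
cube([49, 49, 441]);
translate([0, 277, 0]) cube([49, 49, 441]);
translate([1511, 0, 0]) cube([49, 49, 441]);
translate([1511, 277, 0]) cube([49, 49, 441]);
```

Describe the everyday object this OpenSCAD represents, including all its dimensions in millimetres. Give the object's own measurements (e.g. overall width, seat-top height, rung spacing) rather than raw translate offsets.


A bench: a 1560×326 mm seat slab, 37 mm thick, top at z = 478 mm, on four 49×49 mm square legs flush with the seat corners and standing on z = 0.


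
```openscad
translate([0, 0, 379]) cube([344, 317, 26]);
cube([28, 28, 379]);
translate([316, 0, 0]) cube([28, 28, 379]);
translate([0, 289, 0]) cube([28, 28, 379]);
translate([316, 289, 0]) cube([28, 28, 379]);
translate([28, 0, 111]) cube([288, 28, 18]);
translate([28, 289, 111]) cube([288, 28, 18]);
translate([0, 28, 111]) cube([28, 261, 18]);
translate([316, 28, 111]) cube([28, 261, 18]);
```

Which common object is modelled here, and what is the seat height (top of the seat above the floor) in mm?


A stool. The seat height is 405 mm.

A 344×317×26 slab at z = 379 on four corner posts — a stool. The seat top is 379 + 26 = 405 mm.


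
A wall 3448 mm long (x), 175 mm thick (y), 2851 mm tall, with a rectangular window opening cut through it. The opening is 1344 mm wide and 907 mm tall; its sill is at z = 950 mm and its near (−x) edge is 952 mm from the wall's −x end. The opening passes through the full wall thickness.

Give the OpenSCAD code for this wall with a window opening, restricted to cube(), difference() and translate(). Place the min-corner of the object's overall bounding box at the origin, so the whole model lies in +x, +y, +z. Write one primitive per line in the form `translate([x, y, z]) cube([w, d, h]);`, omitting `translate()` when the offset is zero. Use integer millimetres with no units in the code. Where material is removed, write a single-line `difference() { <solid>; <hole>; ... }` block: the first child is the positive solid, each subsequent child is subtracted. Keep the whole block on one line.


difference() { cube([3448, 175, 2851]); translate([952, 0, 950]) cube([1344, 175, 907]); }


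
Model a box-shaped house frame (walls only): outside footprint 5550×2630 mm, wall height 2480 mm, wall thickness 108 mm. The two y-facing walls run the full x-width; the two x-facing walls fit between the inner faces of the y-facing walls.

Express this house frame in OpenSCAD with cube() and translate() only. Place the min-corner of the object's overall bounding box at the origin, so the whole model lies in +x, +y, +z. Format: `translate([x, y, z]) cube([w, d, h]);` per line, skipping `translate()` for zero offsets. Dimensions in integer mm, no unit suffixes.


cube([5550, 108, 2480]);
translate([0, 2522, 0]) cube([5550, 108, 2480]);
translate([0, 108, 0]) cube([108, 2414, 2480]);
translate([5442, 108, 0]) cube([108, 2414, 2480]);


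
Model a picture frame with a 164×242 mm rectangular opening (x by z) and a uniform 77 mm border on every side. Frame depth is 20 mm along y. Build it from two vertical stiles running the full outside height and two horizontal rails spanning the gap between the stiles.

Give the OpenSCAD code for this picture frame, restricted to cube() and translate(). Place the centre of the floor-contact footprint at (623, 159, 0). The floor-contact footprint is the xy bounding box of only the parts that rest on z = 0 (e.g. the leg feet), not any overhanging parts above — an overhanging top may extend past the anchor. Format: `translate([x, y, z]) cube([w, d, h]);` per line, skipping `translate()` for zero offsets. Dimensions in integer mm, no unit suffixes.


translate([464, 149, 0]) cube([77, 20, 396]);
translate([705, 149, 0]) cube([77, 20, 396]);
translate([541, 149, 0]) cube([164, 20, 77]);
translate([541, 149, 319]) cube([164, 20, 77]);
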